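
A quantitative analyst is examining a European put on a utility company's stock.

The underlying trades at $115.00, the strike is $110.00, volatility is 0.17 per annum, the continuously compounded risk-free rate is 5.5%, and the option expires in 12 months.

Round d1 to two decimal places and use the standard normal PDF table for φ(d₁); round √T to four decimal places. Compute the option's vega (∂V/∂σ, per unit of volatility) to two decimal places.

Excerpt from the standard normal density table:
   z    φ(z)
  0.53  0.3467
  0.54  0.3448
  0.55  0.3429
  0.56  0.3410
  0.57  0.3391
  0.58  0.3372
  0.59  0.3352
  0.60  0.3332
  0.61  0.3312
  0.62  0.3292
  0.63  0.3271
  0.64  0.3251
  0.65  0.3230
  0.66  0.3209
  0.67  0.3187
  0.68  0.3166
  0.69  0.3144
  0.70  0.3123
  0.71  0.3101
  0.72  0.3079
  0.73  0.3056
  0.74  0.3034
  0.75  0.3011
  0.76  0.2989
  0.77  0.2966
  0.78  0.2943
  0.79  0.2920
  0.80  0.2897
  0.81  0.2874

σ√T = 0.17 × 1.0000 = 0.1700
d₁ = [ln(115/110) + (0.055 + 0.17²/2)·1] / 0.1700 = [0.0445 + 0.0694] / 0.1700 = 0.6700 ≈ 0.67
√T = √1 = 1.0000
φ(d₁) = φ(0.67) = 0.3187
vega = S·φ(d₁)·√T = 115·0.3187·1.0000 = 36.6505

36.65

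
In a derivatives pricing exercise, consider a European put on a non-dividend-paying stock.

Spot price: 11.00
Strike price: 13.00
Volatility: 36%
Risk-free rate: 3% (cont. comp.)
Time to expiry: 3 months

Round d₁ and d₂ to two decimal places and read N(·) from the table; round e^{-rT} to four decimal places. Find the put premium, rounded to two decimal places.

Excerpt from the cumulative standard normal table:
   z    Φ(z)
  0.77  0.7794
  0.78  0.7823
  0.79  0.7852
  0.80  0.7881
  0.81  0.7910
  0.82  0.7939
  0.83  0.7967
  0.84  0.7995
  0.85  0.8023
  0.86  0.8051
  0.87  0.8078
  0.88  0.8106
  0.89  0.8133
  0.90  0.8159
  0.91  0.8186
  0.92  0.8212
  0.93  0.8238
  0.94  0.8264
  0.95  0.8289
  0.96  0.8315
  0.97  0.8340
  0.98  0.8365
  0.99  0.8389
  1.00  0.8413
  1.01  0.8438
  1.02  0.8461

T = 0.25;  σ√T = 0.1800
d₁ = [ln(11/13) + (0.03 + ½·0.36²)·0.25] / (σ√T) = (-0.1671 + 0.0237) / 0.1800 = -0.7964 which rounds to -0.80
d₂ = -0.7964 − 0.1800 = -0.9764 which rounds to -0.98
e^(−rT) = e^(−0.03·0.25) = 0.9925
N(−d₂) = N(0.98) = 0.8365;  N(−d₁) = N(0.80) = 0.7881
P = 13·0.9925·0.8365 − 11·0.7881 = 10.7929 − 8.6691 = 2.1238

2.12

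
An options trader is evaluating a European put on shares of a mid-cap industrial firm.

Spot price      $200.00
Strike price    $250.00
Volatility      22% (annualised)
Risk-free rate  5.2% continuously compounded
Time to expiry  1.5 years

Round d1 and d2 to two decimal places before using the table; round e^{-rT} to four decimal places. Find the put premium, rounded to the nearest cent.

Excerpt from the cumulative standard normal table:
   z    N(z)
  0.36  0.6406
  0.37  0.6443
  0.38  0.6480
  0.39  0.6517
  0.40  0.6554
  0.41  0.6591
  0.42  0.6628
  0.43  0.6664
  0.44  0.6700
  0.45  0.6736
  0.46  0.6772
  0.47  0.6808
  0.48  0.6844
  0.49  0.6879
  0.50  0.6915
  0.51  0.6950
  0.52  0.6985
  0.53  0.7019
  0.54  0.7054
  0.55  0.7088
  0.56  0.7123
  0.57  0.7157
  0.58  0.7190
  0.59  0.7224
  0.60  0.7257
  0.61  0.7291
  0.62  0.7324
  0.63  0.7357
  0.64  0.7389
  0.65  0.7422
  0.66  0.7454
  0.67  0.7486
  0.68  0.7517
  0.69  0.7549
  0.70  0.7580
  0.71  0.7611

$42.03

σ√T = 0.22 × 1.2247 = 0.2694
ln(S/K) + (r + σ²/2)T = ln(200/250) + (0.052 + 0.22²/2)·1.5 = -0.2231 + 0.1143 = -0.1088
d₁ = -0.1088 / 0.2694 = -0.4040 ≈ -0.40
d₂ = d₁ − σ√T = -0.4040 − 0.2694 = -0.6734 ≈ -0.67
e^(−rT) = e^(−0.052·1.5) = 0.9250
N(−d₂) = N(0.67) = 0.7486;  N(−d₁) = N(0.40) = 0.6554
P = 250·0.9250·0.7486 − 200·0.6554 = 173.1138 − 131.0800 = 42.0338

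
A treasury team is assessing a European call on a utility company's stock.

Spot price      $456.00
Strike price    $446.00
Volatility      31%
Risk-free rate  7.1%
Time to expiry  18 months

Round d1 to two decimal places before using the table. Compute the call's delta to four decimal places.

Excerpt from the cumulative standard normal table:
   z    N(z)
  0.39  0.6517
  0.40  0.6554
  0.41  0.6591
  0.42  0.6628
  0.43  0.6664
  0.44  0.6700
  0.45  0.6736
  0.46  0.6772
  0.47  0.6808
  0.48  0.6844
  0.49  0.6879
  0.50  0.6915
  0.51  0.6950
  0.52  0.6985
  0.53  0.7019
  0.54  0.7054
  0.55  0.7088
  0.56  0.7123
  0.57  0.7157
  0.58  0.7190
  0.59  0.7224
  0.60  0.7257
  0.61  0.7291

0.7019

σ√T = 0.31 × 1.2247 = 0.3797
ln(S/K) + (r + σ²/2)T = ln(456/446) + (0.071 + 0.31²/2)·1.5 = 0.0222 + 0.1786 = 0.2007
d₁ = 0.2007 / 0.3797 = 0.5287 ⇒ 0.53
N(d₁) = N(0.53) = 0.7019
Δ_call = N(d₁) = 0.7019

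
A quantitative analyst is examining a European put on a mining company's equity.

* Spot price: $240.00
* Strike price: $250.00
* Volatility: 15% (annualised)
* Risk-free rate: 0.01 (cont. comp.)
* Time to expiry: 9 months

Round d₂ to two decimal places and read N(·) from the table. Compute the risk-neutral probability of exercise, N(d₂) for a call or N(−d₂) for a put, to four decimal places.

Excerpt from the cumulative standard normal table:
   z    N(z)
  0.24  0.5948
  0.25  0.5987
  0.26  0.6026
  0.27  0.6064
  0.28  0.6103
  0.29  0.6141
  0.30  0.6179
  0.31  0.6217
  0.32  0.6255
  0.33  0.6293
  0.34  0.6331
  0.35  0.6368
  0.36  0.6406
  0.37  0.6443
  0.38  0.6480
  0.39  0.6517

0.6255

T = 0.75;  σ√T = 0.1299
ln(S/K) + (r + σ²/2)T = ln(240/250) + (0.01 + 0.15²/2)·0.75 = -0.0408 + 0.0159 = -0.0249
d₁ = -0.0249 / 0.1299 = -0.1916 ⇒ -0.19
d₂ = d₁ − σ√T = -0.1916 − 0.1299 = -0.3215 ⇒ -0.32
Risk-neutral Pr[S_T < K] = N(−d₂) = N(0.32) = 0.6255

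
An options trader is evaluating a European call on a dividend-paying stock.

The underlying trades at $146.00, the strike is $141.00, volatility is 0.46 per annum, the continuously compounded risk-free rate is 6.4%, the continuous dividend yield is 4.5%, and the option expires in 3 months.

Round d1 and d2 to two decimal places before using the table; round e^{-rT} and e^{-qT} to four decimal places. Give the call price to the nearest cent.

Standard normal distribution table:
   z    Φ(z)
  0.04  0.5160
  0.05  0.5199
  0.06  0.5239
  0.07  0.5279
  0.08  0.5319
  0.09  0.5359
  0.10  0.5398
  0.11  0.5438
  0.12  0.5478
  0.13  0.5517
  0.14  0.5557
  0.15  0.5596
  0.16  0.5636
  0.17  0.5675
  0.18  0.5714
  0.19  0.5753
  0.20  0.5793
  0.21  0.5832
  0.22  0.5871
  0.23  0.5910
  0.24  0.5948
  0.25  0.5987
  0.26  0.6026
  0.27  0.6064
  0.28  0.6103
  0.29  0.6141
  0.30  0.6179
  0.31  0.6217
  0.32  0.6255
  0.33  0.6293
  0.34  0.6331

$15.96

σ√T = 0.46·√0.25 = 0.2300
d₁ = [ln(146/141) + (0.064 − 0.045 + ½·0.46²)·0.25] / (σ√T) = (0.0348 + 0.0312) / 0.2300 = 0.2872 ⇒ 0.29
d₂ = 0.2872 − 0.2300 = 0.0572 ⇒ 0.06
exp(−qT) = exp(−0.045·0.25) = 0.9888;  exp(−rT) = exp(−0.064·0.25) = 0.9841
C = 146·0.9888·N(0.29) − 141·0.9841·N(0.06) = 146·0.9888·0.6141 − 141·0.9841·0.5239 = 88.6544 − 72.6954 = 15.9591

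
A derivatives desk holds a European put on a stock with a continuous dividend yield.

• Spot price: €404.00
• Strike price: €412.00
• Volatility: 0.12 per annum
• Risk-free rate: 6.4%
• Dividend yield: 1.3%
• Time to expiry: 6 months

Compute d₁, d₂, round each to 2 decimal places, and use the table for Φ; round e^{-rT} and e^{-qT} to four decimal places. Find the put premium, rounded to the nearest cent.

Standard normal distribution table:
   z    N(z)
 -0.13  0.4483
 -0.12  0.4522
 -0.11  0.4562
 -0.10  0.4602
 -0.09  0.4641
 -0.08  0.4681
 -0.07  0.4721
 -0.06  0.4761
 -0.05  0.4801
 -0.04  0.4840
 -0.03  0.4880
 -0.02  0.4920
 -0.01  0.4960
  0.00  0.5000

€11.62

σ√T = 0.12·√0.5 = 0.0849
ln(S/K) + (r − q + σ²/2)T = ln(404/412) + (0.064 − 0.013 + 0.12²/2)·0.5 = -0.0196 + 0.0291 = 0.0095
d₁ = 0.0095 / 0.0849 = 0.1119 → 0.11
d₂ = d₁ − σ√T = 0.1119 − 0.0849 = 0.0270 → 0.03
e^(−qT) = e^(−0.013·0.5) = 0.9935;  e^(−rT) = e^(−0.064·0.5) = 0.9685
N(−d₂) = N(-0.03) = 0.4880;  N(−d₁) = N(-0.11) = 0.4562
P = 412·0.9685·0.4880 − 404·0.9935·0.4562 = 194.7227 − 183.1068 = 11.6159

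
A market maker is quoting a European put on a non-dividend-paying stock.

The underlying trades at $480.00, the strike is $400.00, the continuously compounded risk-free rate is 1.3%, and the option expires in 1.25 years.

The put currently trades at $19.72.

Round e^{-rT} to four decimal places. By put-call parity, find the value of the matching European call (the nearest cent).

$106.16

e^(−rT) = e^(−0.013·1.25) = 0.9839
Put-call parity: C − P = S − K·e^(−rT) = 480 − 400·0.9839 = 480 − 393.5600 = 86.4400
C = P + (C − P) = 19.72 + (86.4400) = 106.1600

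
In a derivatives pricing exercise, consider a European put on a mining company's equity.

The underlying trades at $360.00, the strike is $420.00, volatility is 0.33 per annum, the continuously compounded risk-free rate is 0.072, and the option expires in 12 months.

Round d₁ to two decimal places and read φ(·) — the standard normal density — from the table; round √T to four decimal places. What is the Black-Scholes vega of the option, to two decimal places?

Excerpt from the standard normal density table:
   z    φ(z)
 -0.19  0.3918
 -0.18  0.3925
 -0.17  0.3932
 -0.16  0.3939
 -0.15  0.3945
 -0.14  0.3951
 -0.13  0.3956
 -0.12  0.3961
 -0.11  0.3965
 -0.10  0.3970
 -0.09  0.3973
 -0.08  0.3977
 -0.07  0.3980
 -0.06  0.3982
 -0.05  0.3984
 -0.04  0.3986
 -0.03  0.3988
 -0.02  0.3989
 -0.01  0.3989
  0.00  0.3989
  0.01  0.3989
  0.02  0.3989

143.17

σ√T = 0.33 × 1.0000 = 0.3300
d₁ = [ln(360/420) + (0.072 + 0.33²/2)·1] / 0.3300 = [-0.1542 + 0.1265] / 0.3300 = -0.0839 → -0.08
√T = √1 = 1.0000
φ(d₁) = φ(-0.08) = 0.3977
vega = S·φ(d₁)·√T = 360·0.3977·1.0000 = 143.1720
(Vega is the same for a European call and put with the same parameters.)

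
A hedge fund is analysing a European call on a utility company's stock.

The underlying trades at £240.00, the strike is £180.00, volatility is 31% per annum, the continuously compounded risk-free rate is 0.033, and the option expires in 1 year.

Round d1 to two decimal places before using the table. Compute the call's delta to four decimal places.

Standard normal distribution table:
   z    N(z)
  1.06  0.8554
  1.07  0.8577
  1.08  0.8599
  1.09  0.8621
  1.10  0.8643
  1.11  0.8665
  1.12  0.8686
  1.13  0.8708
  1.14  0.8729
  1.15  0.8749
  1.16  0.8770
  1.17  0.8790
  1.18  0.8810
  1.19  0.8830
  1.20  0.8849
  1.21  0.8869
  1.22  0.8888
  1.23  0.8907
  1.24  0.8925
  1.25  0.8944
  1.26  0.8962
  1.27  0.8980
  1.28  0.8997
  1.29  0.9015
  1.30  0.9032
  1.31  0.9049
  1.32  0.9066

0.8830

T = 1;  σ√T = 0.3100
ln(S/K) + (r + σ²/2)T = ln(240/180) + (0.033 + 0.31²/2)·1 = 0.2877 + 0.0811 = 0.3687
d₁ = 0.3687 / 0.3100 = 1.1895 → 1.19
N(d₁) = N(1.19) = 0.8830
Δ_call = N(d₁) = 0.8830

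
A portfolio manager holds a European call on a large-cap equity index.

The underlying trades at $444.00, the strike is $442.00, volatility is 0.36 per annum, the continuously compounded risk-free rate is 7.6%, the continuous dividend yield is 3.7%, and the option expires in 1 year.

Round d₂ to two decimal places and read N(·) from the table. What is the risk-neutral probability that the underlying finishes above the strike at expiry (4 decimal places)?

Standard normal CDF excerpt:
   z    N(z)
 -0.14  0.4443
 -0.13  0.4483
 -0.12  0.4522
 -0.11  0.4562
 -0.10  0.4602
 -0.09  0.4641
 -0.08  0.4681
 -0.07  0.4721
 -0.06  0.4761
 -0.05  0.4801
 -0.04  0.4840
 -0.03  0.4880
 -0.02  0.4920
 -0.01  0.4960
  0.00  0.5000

0.4761

T = 1;  σ√T = 0.3600
d₁ = [ln(444/442) + (0.076 − 0.037 + 0.36²/2)·1] / 0.3600 = [0.0045 + 0.1038] / 0.3600 = 0.3009 ⇒ 0.30
d₂ = d₁ − σ√T = 0.3009 − 0.3600 = -0.0591 ⇒ -0.06
Pr(exercise) under Q = N(d₂) = 0.4761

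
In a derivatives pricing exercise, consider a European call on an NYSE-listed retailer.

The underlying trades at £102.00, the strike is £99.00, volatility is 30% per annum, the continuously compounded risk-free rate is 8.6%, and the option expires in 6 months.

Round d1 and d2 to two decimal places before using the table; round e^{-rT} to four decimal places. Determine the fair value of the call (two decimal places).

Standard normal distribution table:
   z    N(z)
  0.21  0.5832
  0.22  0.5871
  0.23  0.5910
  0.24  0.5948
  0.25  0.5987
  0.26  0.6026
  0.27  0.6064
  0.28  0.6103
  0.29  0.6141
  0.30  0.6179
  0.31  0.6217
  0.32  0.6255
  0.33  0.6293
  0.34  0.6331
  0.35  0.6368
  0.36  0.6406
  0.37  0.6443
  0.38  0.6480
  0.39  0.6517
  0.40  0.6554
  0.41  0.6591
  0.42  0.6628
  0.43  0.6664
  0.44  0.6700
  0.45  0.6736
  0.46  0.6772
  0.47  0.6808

σ√T = 0.3·√0.5 = 0.2121
ln(S/K) + (r + σ²/2)T = ln(102/99) + (0.086 + 0.3²/2)·0.5 = 0.0299 + 0.0655 = 0.0954
d₁ = 0.0954 / 0.2121 = 0.4495 ≈ 0.45
d₂ = d₁ − σ√T = 0.4495 − 0.2121 = 0.2374 ≈ 0.24
exp(−rT) = exp(−0.086·0.5) = 0.9579
N(d₁) = N(0.45) = 0.6736;  N(d₂) = N(0.24) = 0.5948
C = 102·0.6736 − 99·0.9579·0.5948 = 68.7072 − 56.4061 = 12.3011

£12.30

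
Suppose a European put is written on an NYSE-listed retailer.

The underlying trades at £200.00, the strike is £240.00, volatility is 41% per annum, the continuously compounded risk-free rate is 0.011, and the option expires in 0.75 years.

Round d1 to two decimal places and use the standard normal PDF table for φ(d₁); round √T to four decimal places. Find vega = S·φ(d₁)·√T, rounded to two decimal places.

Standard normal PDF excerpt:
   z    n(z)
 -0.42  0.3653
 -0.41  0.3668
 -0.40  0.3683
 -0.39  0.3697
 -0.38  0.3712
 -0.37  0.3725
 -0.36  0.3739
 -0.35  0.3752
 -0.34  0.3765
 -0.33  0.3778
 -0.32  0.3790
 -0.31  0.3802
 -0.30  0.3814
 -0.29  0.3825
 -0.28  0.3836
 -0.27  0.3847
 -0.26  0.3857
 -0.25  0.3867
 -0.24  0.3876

σ√T = 0.41·√0.75 = 0.3551
ln(S/K) + (r + σ²/2)T = ln(200/240) + (0.011 + 0.41²/2)·0.75 = -0.1823 + 0.0713 = -0.1110
d₁ = -0.1110 / 0.3551 = -0.3127 ≈ -0.31
√T = √0.75 = 0.8660
φ(d₁) = φ(-0.31) = 0.3802
vega = S·φ(d₁)·√T = 200·0.3802·0.8660 = 65.8506

65.85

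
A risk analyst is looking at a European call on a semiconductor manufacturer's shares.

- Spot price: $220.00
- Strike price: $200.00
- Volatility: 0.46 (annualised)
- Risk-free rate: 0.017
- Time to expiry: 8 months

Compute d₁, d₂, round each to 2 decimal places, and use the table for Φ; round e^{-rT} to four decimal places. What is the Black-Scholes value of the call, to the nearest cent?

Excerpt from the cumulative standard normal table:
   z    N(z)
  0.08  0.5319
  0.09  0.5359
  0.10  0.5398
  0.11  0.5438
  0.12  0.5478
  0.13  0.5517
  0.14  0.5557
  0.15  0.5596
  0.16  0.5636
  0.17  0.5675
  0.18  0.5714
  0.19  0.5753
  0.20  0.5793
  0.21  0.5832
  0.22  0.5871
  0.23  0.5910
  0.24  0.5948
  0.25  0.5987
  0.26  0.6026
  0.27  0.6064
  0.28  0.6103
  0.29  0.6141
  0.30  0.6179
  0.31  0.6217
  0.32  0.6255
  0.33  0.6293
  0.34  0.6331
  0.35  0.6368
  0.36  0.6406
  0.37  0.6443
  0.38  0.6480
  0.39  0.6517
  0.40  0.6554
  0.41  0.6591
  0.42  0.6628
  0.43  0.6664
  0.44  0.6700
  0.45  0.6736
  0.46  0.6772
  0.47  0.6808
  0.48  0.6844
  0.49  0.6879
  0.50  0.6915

$43.04

σ√T = 0.46 × 0.8165 = 0.3756
d₁ = [ln(220/200) + (0.017 + 0.46²/2)·0.6667] / 0.3756 = [0.0953 + 0.0819] / 0.3756 = 0.4717 → 0.47
d₂ = d₁ − σ√T = 0.4717 − 0.3756 = 0.0961 → 0.10
e^(−rT) = e^(−0.017·0.6667) = 0.9887
N(d₁) = N(0.47) = 0.6808;  N(d₂) = N(0.10) = 0.5398
C = 220·0.6808 − 200·0.9887·0.5398 = 149.7760 − 106.7401 = 43.0359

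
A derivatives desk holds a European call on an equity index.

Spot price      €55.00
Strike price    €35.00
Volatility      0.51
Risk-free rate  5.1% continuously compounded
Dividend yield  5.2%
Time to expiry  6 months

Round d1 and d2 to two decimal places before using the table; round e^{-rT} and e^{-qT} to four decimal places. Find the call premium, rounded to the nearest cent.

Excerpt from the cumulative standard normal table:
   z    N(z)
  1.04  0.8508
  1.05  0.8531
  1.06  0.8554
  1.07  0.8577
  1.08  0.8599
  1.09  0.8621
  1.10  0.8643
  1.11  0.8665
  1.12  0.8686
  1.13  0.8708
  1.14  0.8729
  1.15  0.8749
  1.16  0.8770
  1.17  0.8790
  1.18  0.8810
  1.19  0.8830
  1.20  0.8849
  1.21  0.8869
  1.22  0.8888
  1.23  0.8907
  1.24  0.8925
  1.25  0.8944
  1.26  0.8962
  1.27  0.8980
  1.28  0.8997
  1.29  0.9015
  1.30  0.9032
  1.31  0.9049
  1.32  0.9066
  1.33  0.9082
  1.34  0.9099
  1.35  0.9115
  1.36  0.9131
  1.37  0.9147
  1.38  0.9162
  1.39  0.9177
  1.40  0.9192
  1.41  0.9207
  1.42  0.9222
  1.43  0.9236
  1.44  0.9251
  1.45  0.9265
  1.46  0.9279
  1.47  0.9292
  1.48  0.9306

€20.23

T = 0.5;  σ√T = 0.3606
d₁ = [ln(55/35) + (0.051 − 0.052 + 0.51²/2)·0.5] / 0.3606 = [0.4520 + 0.0645] / 0.3606 = 1.4323 ⇒ 1.43
d₂ = d₁ − σ√T = 1.4323 − 0.3606 = 1.0716 ⇒ 1.07
exp(−qT) = exp(−0.052·0.5) = 0.9743;  exp(−rT) = exp(−0.051·0.5) = 0.9748
N(d₁) = N(1.43) = 0.9236;  N(d₂) = N(1.07) = 0.8577
C = 55·0.9743·0.9236 − 35·0.9748·0.8577 = 49.4925 − 29.2630 = 20.2295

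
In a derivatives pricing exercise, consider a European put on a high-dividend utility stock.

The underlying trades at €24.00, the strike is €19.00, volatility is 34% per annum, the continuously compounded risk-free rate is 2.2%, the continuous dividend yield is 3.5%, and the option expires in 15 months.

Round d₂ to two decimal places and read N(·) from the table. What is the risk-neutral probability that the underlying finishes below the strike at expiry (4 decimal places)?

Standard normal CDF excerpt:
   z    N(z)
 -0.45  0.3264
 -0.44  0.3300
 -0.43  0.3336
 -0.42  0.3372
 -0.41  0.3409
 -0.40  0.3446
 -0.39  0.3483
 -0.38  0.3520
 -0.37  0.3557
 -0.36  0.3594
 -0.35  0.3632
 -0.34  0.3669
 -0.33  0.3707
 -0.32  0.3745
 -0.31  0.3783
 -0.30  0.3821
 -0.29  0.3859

σ√T = 0.34·√1.25 = 0.3801
d₁ = [ln(24/19) + (0.022 − 0.035 + 0.34²/2)·1.25] / 0.3801 = [0.2336 + 0.0560] / 0.3801 = 0.7619 ⇒ 0.76
d₂ = d₁ − σ√T = 0.7619 − 0.3801 = 0.3817 ⇒ 0.38
Pr(exercise) under Q = N(−d₂) = N(-0.38) = 0.3520

0.3520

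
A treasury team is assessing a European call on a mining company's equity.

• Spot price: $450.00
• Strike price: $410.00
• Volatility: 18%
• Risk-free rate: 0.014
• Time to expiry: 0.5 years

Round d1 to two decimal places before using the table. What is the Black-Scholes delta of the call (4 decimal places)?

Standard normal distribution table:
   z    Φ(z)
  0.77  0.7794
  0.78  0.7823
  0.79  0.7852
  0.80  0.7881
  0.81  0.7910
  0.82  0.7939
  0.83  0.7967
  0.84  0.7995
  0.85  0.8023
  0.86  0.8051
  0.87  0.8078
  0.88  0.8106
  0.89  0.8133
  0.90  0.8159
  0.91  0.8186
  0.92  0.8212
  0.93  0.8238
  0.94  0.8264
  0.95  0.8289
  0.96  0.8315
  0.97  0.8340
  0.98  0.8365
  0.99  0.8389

0.8023

σ√T = 0.18 × 0.7071 = 0.1273
d₁ = [ln(450/410) + (0.014 + 0.18²/2)·0.5] / 0.1273 = [0.0931 + 0.0151] / 0.1273 = 0.8500 → 0.85
N(d₁) = N(0.85) = 0.8023
Δ_call = N(d₁) = 0.8023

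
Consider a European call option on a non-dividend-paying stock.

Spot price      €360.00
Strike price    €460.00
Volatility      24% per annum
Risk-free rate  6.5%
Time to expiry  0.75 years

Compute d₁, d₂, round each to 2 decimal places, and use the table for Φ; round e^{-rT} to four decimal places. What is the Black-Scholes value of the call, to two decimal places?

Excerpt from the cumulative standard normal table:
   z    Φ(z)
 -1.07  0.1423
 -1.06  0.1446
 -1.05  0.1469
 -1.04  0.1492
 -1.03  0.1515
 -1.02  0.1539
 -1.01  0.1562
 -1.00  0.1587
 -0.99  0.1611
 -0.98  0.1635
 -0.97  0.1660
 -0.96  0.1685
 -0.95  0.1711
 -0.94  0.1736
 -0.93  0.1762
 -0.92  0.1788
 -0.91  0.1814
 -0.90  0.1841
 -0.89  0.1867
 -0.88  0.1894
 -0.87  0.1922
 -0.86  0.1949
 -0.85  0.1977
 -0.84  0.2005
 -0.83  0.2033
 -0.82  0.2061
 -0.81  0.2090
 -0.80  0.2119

€7.82

σ√T = 0.24·√0.75 = 0.2078
d₁ = [ln(360/460) + (0.065 + ½·0.24²)·0.75] / (σ√T) = (-0.2451 + 0.0703) / 0.2078 = -0.8409 which rounds to -0.84
d₂ = -0.8409 − 0.2078 = -1.0487 which rounds to -1.05
exp(−rT) = exp(−0.065·0.75) = 0.9524
C = 360·N(-0.84) − 460·0.9524·N(-1.05) = 360·0.2005 − 460·0.9524·0.1469 = 72.1800 − 64.3575 = 7.8225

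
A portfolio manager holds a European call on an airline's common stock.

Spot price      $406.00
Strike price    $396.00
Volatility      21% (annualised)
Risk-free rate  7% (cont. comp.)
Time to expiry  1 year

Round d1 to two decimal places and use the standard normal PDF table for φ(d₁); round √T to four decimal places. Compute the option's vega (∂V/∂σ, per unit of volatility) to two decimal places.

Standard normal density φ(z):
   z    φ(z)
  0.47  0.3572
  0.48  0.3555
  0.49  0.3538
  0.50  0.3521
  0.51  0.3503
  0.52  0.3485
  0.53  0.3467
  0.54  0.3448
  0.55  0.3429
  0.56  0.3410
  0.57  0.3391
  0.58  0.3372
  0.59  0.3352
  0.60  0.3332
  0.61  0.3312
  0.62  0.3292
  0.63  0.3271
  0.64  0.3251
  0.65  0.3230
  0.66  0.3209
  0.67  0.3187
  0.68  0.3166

138.45

σ√T = 0.21·√1 = 0.2100
ln(S/K) + (r + σ²/2)T = ln(406/396) + (0.07 + 0.21²/2)·1 = 0.0249 + 0.0921 = 0.1170
d₁ = 0.1170 / 0.2100 = 0.5571 → 0.56
√T = √1 = 1.0000
φ(d₁) = φ(0.56) = 0.3410
vega = S·φ(d₁)·√T = 406·0.3410·1.0000 = 138.4460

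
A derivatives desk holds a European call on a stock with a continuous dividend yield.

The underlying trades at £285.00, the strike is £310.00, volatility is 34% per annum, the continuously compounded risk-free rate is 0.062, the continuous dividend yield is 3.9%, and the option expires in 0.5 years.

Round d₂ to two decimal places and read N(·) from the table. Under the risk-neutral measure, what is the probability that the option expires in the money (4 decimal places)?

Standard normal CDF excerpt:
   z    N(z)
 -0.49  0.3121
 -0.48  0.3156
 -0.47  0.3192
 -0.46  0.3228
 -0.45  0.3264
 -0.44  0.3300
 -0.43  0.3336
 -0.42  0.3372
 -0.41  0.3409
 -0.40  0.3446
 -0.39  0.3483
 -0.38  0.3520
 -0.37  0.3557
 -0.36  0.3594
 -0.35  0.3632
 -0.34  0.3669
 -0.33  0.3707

σ√T = 0.34 × 0.7071 = 0.2404
d₁ = [ln(285/310) + (0.062 − 0.039 + 0.34²/2)·0.5] / 0.2404 = [-0.0841 + 0.0404] / 0.2404 = -0.1817 which rounds to -0.18
d₂ = d₁ − σ√T = -0.1817 − 0.2404 = -0.4221 which rounds to -0.42
Pr(exercise) under Q = N(d₂) = 0.3372

0.3372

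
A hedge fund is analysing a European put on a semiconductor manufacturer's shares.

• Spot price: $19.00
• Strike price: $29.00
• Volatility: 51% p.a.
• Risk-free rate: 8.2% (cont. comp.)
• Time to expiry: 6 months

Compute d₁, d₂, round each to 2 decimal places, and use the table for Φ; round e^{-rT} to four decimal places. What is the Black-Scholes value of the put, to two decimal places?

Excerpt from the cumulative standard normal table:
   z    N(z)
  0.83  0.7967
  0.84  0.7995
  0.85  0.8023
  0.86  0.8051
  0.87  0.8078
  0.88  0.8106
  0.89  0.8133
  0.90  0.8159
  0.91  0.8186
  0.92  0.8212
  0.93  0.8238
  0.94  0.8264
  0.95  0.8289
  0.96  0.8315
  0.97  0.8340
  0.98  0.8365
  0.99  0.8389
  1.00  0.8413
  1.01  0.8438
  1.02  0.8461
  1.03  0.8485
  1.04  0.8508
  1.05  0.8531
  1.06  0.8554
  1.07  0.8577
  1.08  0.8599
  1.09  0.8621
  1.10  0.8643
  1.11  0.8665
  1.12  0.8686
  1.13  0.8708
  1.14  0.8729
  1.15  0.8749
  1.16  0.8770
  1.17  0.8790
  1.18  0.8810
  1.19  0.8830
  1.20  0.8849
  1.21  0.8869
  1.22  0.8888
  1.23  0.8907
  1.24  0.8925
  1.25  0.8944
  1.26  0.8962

$9.44

σ√T = 0.51·√0.5 = 0.3606
d₁ = [ln(19/29) + (0.082 + ½·0.51²)·0.5] / (σ√T) = (-0.4229 + 0.1060) / 0.3606 = -0.8786 ⇒ -0.88
d₂ = -0.8786 − 0.3606 = -1.2392 ⇒ -1.24
exp(−rT) = exp(−0.082·0.5) = 0.9598
N(−d₂) = N(1.24) = 0.8925;  N(−d₁) = N(0.88) = 0.8106
P = 29·0.9598·0.8925 − 19·0.8106 = 24.8420 − 15.4014 = 9.4406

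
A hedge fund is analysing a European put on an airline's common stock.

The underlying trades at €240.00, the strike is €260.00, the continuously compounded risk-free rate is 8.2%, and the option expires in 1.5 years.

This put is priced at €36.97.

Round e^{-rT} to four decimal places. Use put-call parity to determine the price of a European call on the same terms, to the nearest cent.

€47.05

exp(−rT) = exp(−0.082·1.5) = 0.8843
Put-call parity: C − P = S − K·e^(−rT) = 240 − 260·0.8843 = 240 − 229.9180 = 10.0820
C = P + (C − P) = 36.97 + (10.0820) = 47.0520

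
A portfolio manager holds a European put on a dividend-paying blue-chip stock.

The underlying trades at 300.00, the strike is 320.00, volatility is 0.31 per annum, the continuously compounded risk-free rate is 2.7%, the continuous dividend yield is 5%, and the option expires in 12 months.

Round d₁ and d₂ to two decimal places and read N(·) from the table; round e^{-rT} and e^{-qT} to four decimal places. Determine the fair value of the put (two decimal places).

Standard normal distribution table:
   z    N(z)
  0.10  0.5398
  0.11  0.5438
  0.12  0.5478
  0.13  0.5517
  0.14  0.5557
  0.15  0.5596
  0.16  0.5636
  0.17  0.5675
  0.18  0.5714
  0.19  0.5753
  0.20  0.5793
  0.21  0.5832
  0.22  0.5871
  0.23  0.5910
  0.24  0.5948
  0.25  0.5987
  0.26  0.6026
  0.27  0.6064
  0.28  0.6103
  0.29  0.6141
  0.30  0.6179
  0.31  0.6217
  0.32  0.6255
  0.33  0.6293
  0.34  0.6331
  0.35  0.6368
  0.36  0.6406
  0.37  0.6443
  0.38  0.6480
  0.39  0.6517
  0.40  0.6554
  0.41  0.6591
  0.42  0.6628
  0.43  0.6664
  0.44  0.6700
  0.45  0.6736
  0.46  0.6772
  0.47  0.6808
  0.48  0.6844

51.26

σ√T = 0.31 × 1.0000 = 0.3100
ln(S/K) + (r − q + σ²/2)T = ln(300/320) + (0.027 − 0.05 + 0.31²/2)·1 = -0.0645 + 0.0250 = -0.0395
d₁ = -0.0395 / 0.3100 = -0.1274 ≈ -0.13
d₂ = d₁ − σ√T = -0.1274 − 0.3100 = -0.4374 ≈ -0.44
e^(−qT) = e^(−0.05·1) = 0.9512;  e^(−rT) = e^(−0.027·1) = 0.9734
N(−d₂) = N(0.44) = 0.6700;  N(−d₁) = N(0.13) = 0.5517
P = 320·0.9734·0.6700 − 300·0.9512·0.5517 = 208.6970 − 157.4331 = 51.2638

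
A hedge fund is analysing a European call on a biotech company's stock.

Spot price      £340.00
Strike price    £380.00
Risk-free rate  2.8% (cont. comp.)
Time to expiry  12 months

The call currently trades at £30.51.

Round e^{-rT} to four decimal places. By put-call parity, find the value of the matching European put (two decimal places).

exp(−rT) = exp(−0.028·1) = 0.9724
Put-call parity: C − P = S − K·e^(−rT) = 340 − 380·0.9724 = 340 − 369.5120 = -29.5120
P = C − (C − P) = 30.51 − (-29.5120) = 60.0220

£60.02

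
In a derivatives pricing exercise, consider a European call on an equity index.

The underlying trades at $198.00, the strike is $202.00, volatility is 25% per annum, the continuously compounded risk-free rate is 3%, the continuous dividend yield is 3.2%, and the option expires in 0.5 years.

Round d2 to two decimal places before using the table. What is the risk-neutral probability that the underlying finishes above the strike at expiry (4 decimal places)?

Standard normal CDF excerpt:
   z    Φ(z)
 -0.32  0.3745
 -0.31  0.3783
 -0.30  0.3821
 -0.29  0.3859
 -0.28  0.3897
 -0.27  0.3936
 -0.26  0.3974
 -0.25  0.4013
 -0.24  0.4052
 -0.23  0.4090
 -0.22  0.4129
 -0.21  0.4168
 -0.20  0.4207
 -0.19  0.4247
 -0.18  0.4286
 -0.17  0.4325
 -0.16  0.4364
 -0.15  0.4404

T = 0.5;  σ√T = 0.1768
ln(S/K) + (r − q + σ²/2)T = ln(198/202) + (0.03 − 0.032 + 0.25²/2)·0.5 = -0.0200 + 0.0146 = -0.0054
d₁ = -0.0054 / 0.1768 = -0.0304 ⇒ -0.03
d₂ = d₁ − σ√T = -0.0304 − 0.1768 = -0.2072 ⇒ -0.21
Risk-neutral Pr[S_T > K] = N(d₂) = N(-0.21) = 0.4168

0.4168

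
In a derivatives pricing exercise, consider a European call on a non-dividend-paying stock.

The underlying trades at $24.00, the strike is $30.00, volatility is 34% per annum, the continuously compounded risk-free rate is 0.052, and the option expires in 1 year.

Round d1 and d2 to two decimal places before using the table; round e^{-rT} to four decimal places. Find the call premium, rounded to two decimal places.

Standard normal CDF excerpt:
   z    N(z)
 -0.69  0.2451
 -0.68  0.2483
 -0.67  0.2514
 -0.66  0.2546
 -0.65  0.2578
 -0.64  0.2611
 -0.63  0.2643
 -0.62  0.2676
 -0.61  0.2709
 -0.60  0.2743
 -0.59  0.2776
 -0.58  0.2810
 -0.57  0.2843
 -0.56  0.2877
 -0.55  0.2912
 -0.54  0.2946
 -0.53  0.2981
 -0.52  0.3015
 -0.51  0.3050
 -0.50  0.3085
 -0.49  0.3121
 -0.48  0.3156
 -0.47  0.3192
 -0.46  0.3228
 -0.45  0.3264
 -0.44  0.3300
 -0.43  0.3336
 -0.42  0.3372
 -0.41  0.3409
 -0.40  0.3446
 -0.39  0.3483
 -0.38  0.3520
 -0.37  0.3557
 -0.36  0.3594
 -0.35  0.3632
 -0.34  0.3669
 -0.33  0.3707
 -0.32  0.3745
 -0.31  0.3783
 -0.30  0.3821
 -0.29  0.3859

T = 1;  σ√T = 0.3400
d₁ = [ln(24/30) + (0.052 + 0.34²/2)·1] / 0.3400 = [-0.2231 + 0.1098] / 0.3400 = -0.3334 which rounds to -0.33
d₂ = d₁ − σ√T = -0.3334 − 0.3400 = -0.6734 which rounds to -0.67
e^(−rT) = e^(−0.052·1) = 0.9493
N(d₁) = N(-0.33) = 0.3707;  N(d₂) = N(-0.67) = 0.2514
C = 24·0.3707 − 30·0.9493·0.2514 = 8.8968 − 7.1596 = 1.7372

$1.74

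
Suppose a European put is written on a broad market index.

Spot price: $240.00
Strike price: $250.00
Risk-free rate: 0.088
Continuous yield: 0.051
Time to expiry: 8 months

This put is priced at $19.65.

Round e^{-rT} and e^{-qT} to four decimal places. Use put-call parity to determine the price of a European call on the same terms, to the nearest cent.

$15.88

e^(−qT) = e^(−0.051·0.6667) = 0.9666;  e^(−rT) = e^(−0.088·0.6667) = 0.9430
Put-call parity: C − P = S·e^(−qT) − K·e^(−rT) = 240·0.9666 − 250·0.9430 = 231.9840 − 235.7500 = -3.7660
C = P + (C − P) = 19.65 + (-3.7660) = 15.8840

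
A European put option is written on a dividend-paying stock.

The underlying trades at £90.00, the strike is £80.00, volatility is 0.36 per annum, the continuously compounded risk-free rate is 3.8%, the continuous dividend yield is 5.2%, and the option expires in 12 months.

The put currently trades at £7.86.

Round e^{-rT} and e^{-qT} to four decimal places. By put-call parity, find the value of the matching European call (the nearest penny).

exp(−qT) = exp(−0.052·1) = 0.9493;  exp(−rT) = exp(−0.038·1) = 0.9627
Put-call parity: C − P = S·e^(−qT) − K·e^(−rT) = 90·0.9493 − 80·0.9627 = 85.4370 − 77.0160 = 8.4210
C = P + (C − P) = 7.86 + (8.4210) = 16.2810

£16.28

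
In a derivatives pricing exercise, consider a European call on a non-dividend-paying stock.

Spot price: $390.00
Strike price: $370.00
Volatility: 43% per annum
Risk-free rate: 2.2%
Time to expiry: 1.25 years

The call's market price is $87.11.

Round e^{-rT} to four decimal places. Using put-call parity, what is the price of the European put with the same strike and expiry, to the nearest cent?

$57.08

e^(−rT) = e^(−0.022·1.25) = 0.9729
Put-call parity: C − P = S − K·e^(−rT) = 390 − 370·0.9729 = 390 − 359.9730 = 30.0270
P = C − (C − P) = 87.11 − (30.0270) = 57.0830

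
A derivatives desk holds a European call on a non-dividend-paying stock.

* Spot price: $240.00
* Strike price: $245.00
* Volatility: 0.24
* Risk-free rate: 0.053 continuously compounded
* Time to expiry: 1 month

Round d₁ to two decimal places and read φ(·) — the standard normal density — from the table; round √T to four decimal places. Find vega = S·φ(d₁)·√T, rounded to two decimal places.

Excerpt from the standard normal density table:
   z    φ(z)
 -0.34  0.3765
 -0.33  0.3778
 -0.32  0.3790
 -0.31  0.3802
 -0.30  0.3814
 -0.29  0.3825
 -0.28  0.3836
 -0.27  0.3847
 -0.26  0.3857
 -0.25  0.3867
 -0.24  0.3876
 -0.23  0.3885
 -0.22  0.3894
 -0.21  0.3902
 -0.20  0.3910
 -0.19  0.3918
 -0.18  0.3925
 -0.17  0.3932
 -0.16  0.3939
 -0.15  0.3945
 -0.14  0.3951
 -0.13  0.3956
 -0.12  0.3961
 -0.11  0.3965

T = 0.08333;  σ√T = 0.0693
ln(S/K) + (r + σ²/2)T = ln(240/245) + (0.053 + 0.24²/2)·0.08333 = -0.0206 + 0.0068 = -0.0138
d₁ = -0.0138 / 0.0693 = -0.1992 which rounds to -0.20
√T = √0.08333 = 0.2887
φ(d₁) = φ(-0.20) = 0.3910
vega = S·φ(d₁)·√T = 240·0.3910·0.2887 = 27.0916

27.09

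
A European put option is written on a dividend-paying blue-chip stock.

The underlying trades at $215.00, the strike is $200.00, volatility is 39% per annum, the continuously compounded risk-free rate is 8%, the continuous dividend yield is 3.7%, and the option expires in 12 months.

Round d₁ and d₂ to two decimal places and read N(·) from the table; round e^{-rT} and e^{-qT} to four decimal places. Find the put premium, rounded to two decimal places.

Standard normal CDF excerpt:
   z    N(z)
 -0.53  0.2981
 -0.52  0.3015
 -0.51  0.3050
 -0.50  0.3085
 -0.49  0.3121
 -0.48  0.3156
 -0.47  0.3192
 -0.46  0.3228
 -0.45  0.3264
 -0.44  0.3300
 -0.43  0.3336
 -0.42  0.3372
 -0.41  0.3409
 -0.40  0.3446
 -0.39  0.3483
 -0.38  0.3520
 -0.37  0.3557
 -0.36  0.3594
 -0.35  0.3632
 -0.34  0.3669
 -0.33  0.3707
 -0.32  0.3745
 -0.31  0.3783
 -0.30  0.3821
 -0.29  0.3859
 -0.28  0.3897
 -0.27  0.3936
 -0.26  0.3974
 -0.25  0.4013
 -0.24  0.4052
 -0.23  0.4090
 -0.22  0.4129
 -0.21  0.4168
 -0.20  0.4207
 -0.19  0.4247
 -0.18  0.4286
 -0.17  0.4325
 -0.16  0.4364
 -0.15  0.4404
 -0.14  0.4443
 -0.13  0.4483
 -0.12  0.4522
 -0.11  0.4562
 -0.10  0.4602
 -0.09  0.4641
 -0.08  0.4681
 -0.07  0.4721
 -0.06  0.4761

σ√T = 0.39 × 1.0000 = 0.3900
d₁ = [ln(215/200) + (0.08 − 0.037 + ½·0.39²)·1] / (σ√T) = (0.0723 + 0.1191) / 0.3900 = 0.4907 → 0.49
d₂ = 0.4907 − 0.3900 = 0.1007 → 0.10
e^(−qT) = e^(−0.037·1) = 0.9637;  e^(−rT) = e^(−0.08·1) = 0.9231
P = 200·0.9231·N(-0.10) − 215·0.9637·N(-0.49) = 200·0.9231·0.4602 − 215·0.9637·0.3121 = 84.9621 − 64.6657 = 20.2964

$20.30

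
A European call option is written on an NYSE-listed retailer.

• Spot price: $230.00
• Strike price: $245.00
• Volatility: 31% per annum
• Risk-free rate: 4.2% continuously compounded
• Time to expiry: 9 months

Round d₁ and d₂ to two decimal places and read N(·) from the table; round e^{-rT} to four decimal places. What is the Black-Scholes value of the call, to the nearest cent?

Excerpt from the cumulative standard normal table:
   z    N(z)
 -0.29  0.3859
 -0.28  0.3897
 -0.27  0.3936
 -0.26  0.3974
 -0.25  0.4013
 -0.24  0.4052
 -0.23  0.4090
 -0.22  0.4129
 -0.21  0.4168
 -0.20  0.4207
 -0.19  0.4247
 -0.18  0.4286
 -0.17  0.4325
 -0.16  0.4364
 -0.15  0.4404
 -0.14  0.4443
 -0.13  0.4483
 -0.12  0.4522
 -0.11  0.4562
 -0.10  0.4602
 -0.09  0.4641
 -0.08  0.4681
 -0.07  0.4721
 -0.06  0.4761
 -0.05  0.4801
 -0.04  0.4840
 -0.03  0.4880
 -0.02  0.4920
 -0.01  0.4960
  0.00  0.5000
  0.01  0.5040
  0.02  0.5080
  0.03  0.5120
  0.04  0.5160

σ√T = 0.31·√0.75 = 0.2685
d₁ = [ln(230/245) + (0.042 + ½·0.31²)·0.75] / (σ√T) = (-0.0632 + 0.0675) / 0.2685 = 0.0162 → 0.02
d₂ = 0.0162 − 0.2685 = -0.2522 → -0.25
e^(−rT) = e^(−0.042·0.75) = 0.9690
C = 230·N(0.02) − 245·0.9690·N(-0.25) = 230·0.5080 − 245·0.9690·0.4013 = 116.8400 − 95.2706 = 21.5694

$21.57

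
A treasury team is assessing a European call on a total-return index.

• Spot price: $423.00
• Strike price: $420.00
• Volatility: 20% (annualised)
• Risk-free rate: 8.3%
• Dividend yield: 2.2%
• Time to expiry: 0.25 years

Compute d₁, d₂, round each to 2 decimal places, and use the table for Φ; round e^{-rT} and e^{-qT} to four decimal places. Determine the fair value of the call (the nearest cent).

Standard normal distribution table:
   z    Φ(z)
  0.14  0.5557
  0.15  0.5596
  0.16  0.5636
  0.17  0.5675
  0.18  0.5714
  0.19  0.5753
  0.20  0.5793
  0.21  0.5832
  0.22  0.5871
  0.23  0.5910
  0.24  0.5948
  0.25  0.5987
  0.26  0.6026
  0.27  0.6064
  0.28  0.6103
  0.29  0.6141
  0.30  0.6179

σ√T = 0.2 × 0.5000 = 0.1000
d₁ = [ln(423/420) + (0.083 − 0.022 + 0.2²/2)·0.25] / 0.1000 = [0.0071 + 0.0203] / 0.1000 = 0.2737 ⇒ 0.27
d₂ = d₁ − σ√T = 0.2737 − 0.1000 = 0.1737 ⇒ 0.17
exp(−qT) = exp(−0.022·0.25) = 0.9945;  exp(−rT) = exp(−0.083·0.25) = 0.9795
N(d₁) = N(0.27) = 0.6064;  N(d₂) = N(0.17) = 0.5675
C = 423·0.9945·0.6064 − 420·0.9795·0.5675 = 255.0964 − 233.4638 = 21.6326

$21.63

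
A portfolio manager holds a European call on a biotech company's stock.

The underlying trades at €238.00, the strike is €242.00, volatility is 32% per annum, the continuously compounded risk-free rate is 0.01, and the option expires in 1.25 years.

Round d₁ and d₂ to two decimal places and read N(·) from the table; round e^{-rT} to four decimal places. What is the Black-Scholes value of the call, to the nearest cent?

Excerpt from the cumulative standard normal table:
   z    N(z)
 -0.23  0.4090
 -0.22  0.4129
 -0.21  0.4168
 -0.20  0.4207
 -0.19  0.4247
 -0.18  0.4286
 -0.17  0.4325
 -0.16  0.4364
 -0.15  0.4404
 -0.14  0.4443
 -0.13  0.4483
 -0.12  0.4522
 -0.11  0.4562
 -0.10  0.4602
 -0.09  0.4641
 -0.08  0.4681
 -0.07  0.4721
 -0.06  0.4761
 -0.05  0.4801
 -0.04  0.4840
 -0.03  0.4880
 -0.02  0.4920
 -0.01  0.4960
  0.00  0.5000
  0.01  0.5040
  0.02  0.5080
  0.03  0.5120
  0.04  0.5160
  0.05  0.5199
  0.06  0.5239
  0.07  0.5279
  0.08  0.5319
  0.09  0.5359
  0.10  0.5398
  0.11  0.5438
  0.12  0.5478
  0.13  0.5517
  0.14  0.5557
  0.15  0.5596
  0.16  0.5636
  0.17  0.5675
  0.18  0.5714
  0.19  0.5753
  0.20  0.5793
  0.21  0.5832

T = 1.25;  σ√T = 0.3578
ln(S/K) + (r + σ²/2)T = ln(238/242) + (0.01 + 0.32²/2)·1.25 = -0.0167 + 0.0765 = 0.0598
d₁ = 0.0598 / 0.3578 = 0.1672 which rounds to 0.17
d₂ = d₁ − σ√T = 0.1672 − 0.3578 = -0.1905 which rounds to -0.19
exp(−rT) = exp(−0.01·1.25) = 0.9876
C = 238·N(0.17) − 242·0.9876·N(-0.19) = 238·0.5675 − 242·0.9876·0.4247 = 135.0650 − 101.5030 = 33.5620

€33.56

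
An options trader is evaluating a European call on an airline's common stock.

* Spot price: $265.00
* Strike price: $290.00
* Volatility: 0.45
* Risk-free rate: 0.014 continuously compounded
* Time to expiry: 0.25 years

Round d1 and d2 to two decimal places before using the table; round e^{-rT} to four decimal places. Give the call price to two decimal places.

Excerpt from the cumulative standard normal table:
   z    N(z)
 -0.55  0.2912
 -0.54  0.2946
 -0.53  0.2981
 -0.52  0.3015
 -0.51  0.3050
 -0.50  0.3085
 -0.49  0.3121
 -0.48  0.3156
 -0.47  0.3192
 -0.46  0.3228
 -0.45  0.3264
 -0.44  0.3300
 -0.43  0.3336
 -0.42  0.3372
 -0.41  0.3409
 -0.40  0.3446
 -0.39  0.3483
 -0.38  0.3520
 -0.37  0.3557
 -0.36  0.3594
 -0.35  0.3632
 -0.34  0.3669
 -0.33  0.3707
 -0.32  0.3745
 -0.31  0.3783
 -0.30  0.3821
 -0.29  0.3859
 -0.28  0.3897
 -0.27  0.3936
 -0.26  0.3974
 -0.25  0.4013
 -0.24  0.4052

$15.15

σ√T = 0.45·√0.25 = 0.2250
d₁ = [ln(265/290) + (0.014 + 0.45²/2)·0.25] / 0.2250 = [-0.0902 + 0.0288] / 0.2250 = -0.2726 ≈ -0.27
d₂ = d₁ − σ√T = -0.2726 − 0.2250 = -0.4976 ≈ -0.50
e^(−rT) = e^(−0.014·0.25) = 0.9965
C = 265·N(-0.27) − 290·0.9965·N(-0.50) = 265·0.3936 − 290·0.9965·0.3085 = 104.3040 − 89.1519 = 15.1521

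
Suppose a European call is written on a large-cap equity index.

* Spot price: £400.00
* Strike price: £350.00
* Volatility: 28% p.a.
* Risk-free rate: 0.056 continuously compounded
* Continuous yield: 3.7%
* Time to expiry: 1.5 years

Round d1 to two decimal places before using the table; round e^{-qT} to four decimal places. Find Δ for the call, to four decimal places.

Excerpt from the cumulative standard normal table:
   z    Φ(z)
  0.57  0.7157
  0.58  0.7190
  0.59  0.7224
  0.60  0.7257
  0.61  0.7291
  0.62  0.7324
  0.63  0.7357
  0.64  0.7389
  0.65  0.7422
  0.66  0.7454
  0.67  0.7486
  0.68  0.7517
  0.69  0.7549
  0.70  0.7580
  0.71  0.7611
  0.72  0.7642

0.6990

σ√T = 0.28·√1.5 = 0.3429
d₁ = [ln(400/350) + (0.056 − 0.037 + ½·0.28²)·1.5] / (σ√T) = (0.1335 + 0.0873) / 0.3429 = 0.6440 which rounds to 0.64
N(d₁) = N(0.64) = 0.7389
Δ_call = e^(−qT)·N(d₁) = 0.9460·0.7389 = 0.6990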